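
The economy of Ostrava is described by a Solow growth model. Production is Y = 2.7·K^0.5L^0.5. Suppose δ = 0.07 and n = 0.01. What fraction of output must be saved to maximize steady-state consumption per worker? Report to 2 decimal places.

Break-even investment rate: n + δ = 0.01 + 0.07 = 0.08.
At the golden rule MPK = n+δ, and in any Cobb-Douglas steady state s = (n+δ)·k/y = MPK·k/y = capital's share 0.5.

s_gold = 0.50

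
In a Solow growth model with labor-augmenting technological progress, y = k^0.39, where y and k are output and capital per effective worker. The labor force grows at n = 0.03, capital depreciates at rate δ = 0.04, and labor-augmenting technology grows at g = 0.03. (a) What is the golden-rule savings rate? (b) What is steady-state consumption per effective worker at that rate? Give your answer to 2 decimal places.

(a) s_gold = 0.39; (b) c_gold ≈ 1.46

Break-even investment rate: n + g + δ = 0.03 + 0.03 + 0.04 = 0.1.
For Cobb-Douglas, s_gold equals capital's share: s_gold = 0.39.
Maximizing c = f(k) − (n+g+δ)·k gives f'(k) = n+g+δ, i.e. 0.39·k^(0.39−1) = 0.1, so k_gold = (0.39/0.1)^(1/0.61) ≈ 9.3102.
y_gold = 9.3102^0.39 ≈ 2.3872; c_gold = (1−0.39)·y_gold ≈ 1.4562.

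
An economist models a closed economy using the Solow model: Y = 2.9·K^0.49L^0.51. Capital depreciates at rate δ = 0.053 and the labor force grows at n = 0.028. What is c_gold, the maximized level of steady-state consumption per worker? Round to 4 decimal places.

c_gold ≈ 23.1894

The effective depreciation rate is n + δ = 0.028 + 0.053 = 0.081.
Golden rule sets MPK = n+δ: 0.49·2.9·k^(0.49−1) = 0.081, so k_gold = (0.49·2.9/0.081)^(1/0.51) ≈ 275.0613.
y_gold = 2.9·275.0613^0.49 ≈ 45.4693.
c_gold = y_gold − (n+δ)·k_gold = 45.4693 − 0.081·275.0613 ≈ 23.1894.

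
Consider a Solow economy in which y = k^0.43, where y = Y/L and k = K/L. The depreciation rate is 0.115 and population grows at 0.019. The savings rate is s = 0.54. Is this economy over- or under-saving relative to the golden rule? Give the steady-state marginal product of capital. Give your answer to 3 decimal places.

over-saving; MPK ≈ 0.107

n + δ = 0.019 + 0.115 = 0.134.
Steady-state k*: s·k^0.43 = 0.134·k gives k* = (0.54/0.134)^(1/0.57) ≈ 11.5322.
MPK = 0.43·11.5322^(-0.57) ≈ 0.1067.
MPK < n+δ = 0.134, so the economy is dynamically inefficient (over-saving).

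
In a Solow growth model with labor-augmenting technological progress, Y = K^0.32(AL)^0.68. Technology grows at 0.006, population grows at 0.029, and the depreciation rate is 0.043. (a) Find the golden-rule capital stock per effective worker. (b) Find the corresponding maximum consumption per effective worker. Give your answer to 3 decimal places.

(a) k_gold ≈ 7.972; (b) c_gold ≈ 1.321

The effective depreciation rate is n + g + δ = 0.029 + 0.006 + 0.043 = 0.078.
Setting f'(k) = n+g+δ gives 0.32·k^(0.32−1) = 0.078, hence k_gold = (0.32/0.078)^(1/0.68) ≈ 7.9717.
y_gold = 7.9717^0.32 ≈ 1.9431; c_gold = y_gold − 0.078·k_gold ≈ 1.3213.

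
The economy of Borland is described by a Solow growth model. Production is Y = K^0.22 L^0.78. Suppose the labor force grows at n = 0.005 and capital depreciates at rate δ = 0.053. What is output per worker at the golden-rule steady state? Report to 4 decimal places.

y_gold ≈ 1.4565

Break-even investment rate: n + δ = 0.005 + 0.053 = 0.058.
At the golden rule the marginal product of capital equals n+δ: 0.22·k^(0.22−1) = 0.058. Solving, k_gold = (0.22/0.058)^(1/0.78) ≈ 5.5246.
Output: y_gold = k_gold^0.22 = 5.5246^0.22 ≈ 1.4565.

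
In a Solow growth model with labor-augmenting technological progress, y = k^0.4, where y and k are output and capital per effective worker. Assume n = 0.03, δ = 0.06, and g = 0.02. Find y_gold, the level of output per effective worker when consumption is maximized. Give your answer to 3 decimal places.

Break-even investment rate: n + g + δ = 0.03 + 0.02 + 0.06 = 0.11.
Maximizing c = f(k) − (n+g+δ)·k gives f'(k) = n+g+δ, i.e. 0.4·k^(0.4−1) = 0.11, so k_gold = (0.4/0.11)^(1/0.6) ≈ 8.5990.
Output: y_gold = k_gold^0.4 = 8.5990^0.4 ≈ 2.3647.

y_gold ≈ 2.365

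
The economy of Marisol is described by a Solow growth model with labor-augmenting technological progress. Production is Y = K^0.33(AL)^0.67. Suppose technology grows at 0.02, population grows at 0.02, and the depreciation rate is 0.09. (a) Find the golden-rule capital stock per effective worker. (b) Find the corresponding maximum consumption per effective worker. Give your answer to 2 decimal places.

Break-even investment rate: n + g + δ = 0.02 + 0.02 + 0.09 = 0.13.
Setting f'(k) = n+g+δ gives 0.33·k^(0.33−1) = 0.13, hence k_gold = (0.33/0.13)^(1/0.67) ≈ 4.0164.
y_gold = 4.0164^0.33 ≈ 1.5822; c_gold = y_gold − 0.13·k_gold ≈ 1.0601.

(a) k_gold ≈ 4.02; (b) c_gold ≈ 1.06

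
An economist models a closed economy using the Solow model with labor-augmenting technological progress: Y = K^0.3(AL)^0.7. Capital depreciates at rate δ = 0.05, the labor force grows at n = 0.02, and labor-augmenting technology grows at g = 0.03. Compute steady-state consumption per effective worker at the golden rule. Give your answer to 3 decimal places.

n + g + δ = 0.02 + 0.03 + 0.05 = 0.1.
Setting f'(k) = n+g+δ gives 0.3·k^(0.3−1) = 0.1, hence k_gold = (0.3/0.1)^(1/0.7) ≈ 4.8040.
y_gold = 4.8040^0.3 ≈ 1.6013.
c_gold = y_gold − (n+g+δ)·k_gold = 1.6013 − 0.1·4.8040 ≈ 1.1209.

c_gold ≈ 1.121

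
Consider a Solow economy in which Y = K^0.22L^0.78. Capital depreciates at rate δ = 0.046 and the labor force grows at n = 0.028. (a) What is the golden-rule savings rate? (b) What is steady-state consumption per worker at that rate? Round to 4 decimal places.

Capital per worker breaks even when investment replaces (n + δ)·k; here n + δ = 0.074.
For Cobb-Douglas, s_gold equals capital's share: s_gold = 0.22.
Setting f'(k) = n+δ gives 0.22·k^(0.22−1) = 0.074, hence k_gold = (0.22/0.074)^(1/0.78) ≈ 4.0425.
y_gold = 4.0425^0.22 ≈ 1.3598; c_gold = (1−0.22)·y_gold ≈ 1.0606.

(a) s_gold = 0.2200; (b) c_gold ≈ 1.0606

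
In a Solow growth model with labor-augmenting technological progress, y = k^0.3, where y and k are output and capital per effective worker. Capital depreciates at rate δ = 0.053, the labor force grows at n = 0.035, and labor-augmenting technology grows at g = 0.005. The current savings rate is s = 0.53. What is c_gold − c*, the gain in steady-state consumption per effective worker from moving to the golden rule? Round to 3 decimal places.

Δc ≈ 0.165

n + g + δ = 0.035 + 0.005 + 0.053 = 0.093.
Current steady state (s = 0.53): k* = (0.53/0.093)^(1/0.7) ≈ 12.0145, y* = 12.0145^0.3 ≈ 2.1082, c* = (1−0.53)·2.1082 ≈ 0.9909.
At the golden rule the marginal product of capital equals n+g+δ: 0.3·k^(0.3−1) = 0.093. Solving, k_gold = (0.3/0.093)^(1/0.7) ≈ 5.3288.
y_gold = 5.3288^0.3 ≈ 1.6519, c_gold = y_gold − 0.093·k_gold ≈ 1.1563.
Gain: Δc = 1.1563 − 0.9909 ≈ 0.1655.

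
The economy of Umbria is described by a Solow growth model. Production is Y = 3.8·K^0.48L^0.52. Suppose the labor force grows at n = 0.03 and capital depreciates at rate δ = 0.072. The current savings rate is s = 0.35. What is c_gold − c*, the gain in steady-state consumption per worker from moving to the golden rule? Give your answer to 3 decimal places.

Δc ≈ 1.872

The effective depreciation rate is n + δ = 0.03 + 0.072 = 0.102.
Current steady state (s = 0.35): k* = (0.35·3.8/0.102)^(1/0.52) ≈ 139.5450, y* = 3.8·139.5450^0.48 ≈ 40.6674, c* = (1−0.35)·40.6674 ≈ 26.4338.
Golden rule sets MPK = n+δ: 0.48·3.8·k^(0.48−1) = 0.102, so k_gold = (0.48·3.8/0.102)^(1/0.52) ≈ 256.1586.
y_gold = 3.8·256.1586^0.48 ≈ 54.4337, c_gold = y_gold − 0.102·k_gold ≈ 28.3055.
Gain: Δc = 28.3055 − 26.4338 ≈ 1.8717.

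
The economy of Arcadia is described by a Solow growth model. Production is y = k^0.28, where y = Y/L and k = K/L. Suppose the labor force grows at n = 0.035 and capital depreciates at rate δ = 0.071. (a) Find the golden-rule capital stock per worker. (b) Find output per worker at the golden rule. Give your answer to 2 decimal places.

Break-even investment rate: n + δ = 0.035 + 0.071 = 0.106.
Setting f'(k) = n+δ gives 0.28·k^(0.28−1) = 0.106, hence k_gold = (0.28/0.106)^(1/0.72) ≈ 3.8539.
y_gold = 3.8539^0.28 ≈ 1.4590.

(a) k_gold ≈ 3.85; (b) y_gold ≈ 1.46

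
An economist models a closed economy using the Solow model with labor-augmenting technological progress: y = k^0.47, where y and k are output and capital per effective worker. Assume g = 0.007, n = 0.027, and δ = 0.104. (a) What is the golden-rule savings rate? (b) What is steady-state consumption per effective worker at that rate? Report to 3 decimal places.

(a) s_gold = 0.470; (b) c_gold ≈ 1.571

Break-even investment rate: n + g + δ = 0.027 + 0.007 + 0.104 = 0.138.
For Cobb-Douglas, s_gold equals capital's share: s_gold = 0.47.
Maximizing c = f(k) − (n+g+δ)·k gives f'(k) = n+g+δ, i.e. 0.47·k^(0.47−1) = 0.138, so k_gold = (0.47/0.138)^(1/0.53) ≈ 10.0969.
y_gold = 10.0969^0.47 ≈ 2.9646; c_gold = (1−0.47)·y_gold ≈ 1.5712.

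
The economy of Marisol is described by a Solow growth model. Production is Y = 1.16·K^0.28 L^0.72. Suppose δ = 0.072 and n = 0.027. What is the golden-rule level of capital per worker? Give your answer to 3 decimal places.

k_gold ≈ 5.208

Capital per worker breaks even when investment replaces (n + δ)·k; here n + δ = 0.099.
Golden rule sets MPK = n+δ: 0.28·1.16·k^(0.28−1) = 0.099, so k_gold = (0.28·1.16/0.099)^(1/0.72) ≈ 5.2076.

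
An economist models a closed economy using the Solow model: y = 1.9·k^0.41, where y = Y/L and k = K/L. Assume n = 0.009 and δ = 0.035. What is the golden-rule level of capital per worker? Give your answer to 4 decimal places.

k_gold ≈ 130.4361

n + δ = 0.009 + 0.035 = 0.044.
Golden rule sets MPK = n+δ: 0.41·1.9·k^(0.41−1) = 0.044, so k_gold = (0.41·1.9/0.044)^(1/0.59) ≈ 130.4361.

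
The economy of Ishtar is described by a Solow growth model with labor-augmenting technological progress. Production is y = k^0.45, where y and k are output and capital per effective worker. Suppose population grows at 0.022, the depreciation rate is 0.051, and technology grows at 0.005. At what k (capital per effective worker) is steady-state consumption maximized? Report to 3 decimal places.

Capital per effective worker breaks even when investment replaces (n + g + δ)·k; here n + g + δ = 0.078.
Golden rule sets MPK = n+g+δ: 0.45·k^(0.45−1) = 0.078, so k_gold = (0.45/0.078)^(1/0.55) ≈ 24.2020.

k_gold ≈ 24.202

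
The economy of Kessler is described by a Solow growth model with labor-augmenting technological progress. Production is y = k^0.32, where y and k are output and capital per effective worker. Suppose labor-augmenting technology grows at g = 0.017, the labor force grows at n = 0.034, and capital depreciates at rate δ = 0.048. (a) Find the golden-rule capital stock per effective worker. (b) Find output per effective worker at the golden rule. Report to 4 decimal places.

(a) k_gold ≈ 5.6142; (b) y_gold ≈ 1.7369

n + g + δ = 0.034 + 0.017 + 0.048 = 0.099.
Golden rule sets MPK = n+g+δ: 0.32·k^(0.32−1) = 0.099, so k_gold = (0.32/0.099)^(1/0.68) ≈ 5.6142.
y_gold = 5.6142^0.32 ≈ 1.7369.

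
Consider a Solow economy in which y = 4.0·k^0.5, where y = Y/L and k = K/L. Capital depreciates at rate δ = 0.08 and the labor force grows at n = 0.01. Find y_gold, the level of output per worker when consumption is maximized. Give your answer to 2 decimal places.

y_gold ≈ 88.89

The effective depreciation rate is n + δ = 0.01 + 0.08 = 0.09.
Maximizing c = f(k) − (n+δ)·k gives f'(k) = n+δ, i.e. 0.5·4.0·k^(0.5−1) = 0.09, so k_gold = (0.5·4.0/0.09)^(1/0.5) ≈ 493.8272.
Output: y_gold = 4.0·k_gold^0.5 = 4.0·493.8272^0.5 ≈ 88.8889.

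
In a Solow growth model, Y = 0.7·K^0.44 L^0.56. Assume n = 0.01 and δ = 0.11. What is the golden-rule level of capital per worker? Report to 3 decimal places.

n + δ = 0.01 + 0.11 = 0.12.
Maximizing c = f(k) − (n+δ)·k gives f'(k) = n+δ, i.e. 0.44·0.7·k^(0.44−1) = 0.12, so k_gold = (0.44·0.7/0.12)^(1/0.56) ≈ 5.3829.

k_gold ≈ 5.383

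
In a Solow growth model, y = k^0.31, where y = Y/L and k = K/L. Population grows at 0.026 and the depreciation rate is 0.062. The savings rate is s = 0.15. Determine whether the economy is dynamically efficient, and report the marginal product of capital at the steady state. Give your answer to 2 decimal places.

n + δ = 0.026 + 0.062 = 0.088.
Steady-state k*: s·k^0.31 = 0.088·k gives k* = (0.15/0.088)^(1/0.69) ≈ 2.1660.
MPK = 0.31·2.1660^(-0.69) ≈ 0.1819.
MPK > n+δ = 0.088, so the economy is dynamically efficient (under-saving).

dynamically efficient; MPK ≈ 0.18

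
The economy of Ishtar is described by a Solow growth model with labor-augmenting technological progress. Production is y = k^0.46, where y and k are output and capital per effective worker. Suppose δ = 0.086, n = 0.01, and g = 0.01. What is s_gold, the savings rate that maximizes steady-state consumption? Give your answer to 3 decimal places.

s_gold = 0.460

The effective depreciation rate is n + g + δ = 0.01 + 0.01 + 0.086 = 0.106.
At the golden rule MPK = n+g+δ, and in any Cobb-Douglas steady state s = (n+g+δ)·k/y = MPK·k/y = capital's share 0.46.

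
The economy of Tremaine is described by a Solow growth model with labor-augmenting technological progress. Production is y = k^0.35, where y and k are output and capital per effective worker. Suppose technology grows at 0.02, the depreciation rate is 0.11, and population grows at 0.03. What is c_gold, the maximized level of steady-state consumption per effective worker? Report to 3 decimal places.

c_gold ≈ 0.991

n + g + δ = 0.03 + 0.02 + 0.11 = 0.16.
Golden rule sets MPK = n+g+δ: 0.35·k^(0.35−1) = 0.16, so k_gold = (0.35/0.16)^(1/0.65) ≈ 3.3342.
y_gold = 3.3342^0.35 ≈ 1.5242.
c_gold = y_gold − (n+g+δ)·k_gold = 1.5242 − 0.16·3.3342 ≈ 0.9907.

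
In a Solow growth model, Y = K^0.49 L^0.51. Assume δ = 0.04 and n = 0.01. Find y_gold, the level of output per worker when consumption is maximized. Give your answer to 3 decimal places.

Capital per worker breaks even when investment replaces (n + δ)·k; here n + δ = 0.05.
Setting f'(k) = n+δ gives 0.49·k^(0.49−1) = 0.05, hence k_gold = (0.49/0.05)^(1/0.51) ≈ 87.8174.
Output: y_gold = k_gold^0.49 = 87.8174^0.49 ≈ 8.9610.

y_gold ≈ 8.961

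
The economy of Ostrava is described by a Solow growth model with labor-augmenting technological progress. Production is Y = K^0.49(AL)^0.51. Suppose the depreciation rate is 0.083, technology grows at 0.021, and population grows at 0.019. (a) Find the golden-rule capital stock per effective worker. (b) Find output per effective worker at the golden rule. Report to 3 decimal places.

(a) k_gold ≈ 15.033; (b) y_gold ≈ 3.774

Break-even investment rate: n + g + δ = 0.019 + 0.021 + 0.083 = 0.123.
Setting f'(k) = n+g+δ gives 0.49·k^(0.49−1) = 0.123, hence k_gold = (0.49/0.123)^(1/0.51) ≈ 15.0328.
y_gold = 15.0328^0.49 ≈ 3.7736.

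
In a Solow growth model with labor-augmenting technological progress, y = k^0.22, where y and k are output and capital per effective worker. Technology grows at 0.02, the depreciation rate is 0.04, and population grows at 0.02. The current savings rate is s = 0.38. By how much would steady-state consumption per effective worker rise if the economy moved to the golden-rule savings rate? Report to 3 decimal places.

n + g + δ = 0.02 + 0.02 + 0.04 = 0.08.
Current steady state (s = 0.38): k* = (0.38/0.08)^(1/0.78) ≈ 7.3715, y* = 7.3715^0.22 ≈ 1.5519, c* = (1−0.38)·1.5519 ≈ 0.9622.
Maximizing c = f(k) − (n+g+δ)·k gives f'(k) = n+g+δ, i.e. 0.22·k^(0.22−1) = 0.08, so k_gold = (0.22/0.08)^(1/0.78) ≈ 3.6580.
y_gold = 3.6580^0.22 ≈ 1.3302, c_gold = y_gold − 0.08·k_gold ≈ 1.0375.
Gain: Δc = 1.0375 − 0.9622 ≈ 0.0754.

Δc ≈ 0.075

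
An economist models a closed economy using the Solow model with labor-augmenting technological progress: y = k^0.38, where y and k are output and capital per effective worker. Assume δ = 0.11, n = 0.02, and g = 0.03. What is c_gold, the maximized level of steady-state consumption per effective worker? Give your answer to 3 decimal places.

Break-even investment rate: n + g + δ = 0.02 + 0.03 + 0.11 = 0.16.
At the golden rule the marginal product of capital equals n+g+δ: 0.38·k^(0.38−1) = 0.16. Solving, k_gold = (0.38/0.16)^(1/0.62) ≈ 4.0356.
y_gold = 4.0356^0.38 ≈ 1.6992.
c_gold = y_gold − (n+g+δ)·k_gold = 1.6992 − 0.16·4.0356 ≈ 1.0535.

c_gold ≈ 1.054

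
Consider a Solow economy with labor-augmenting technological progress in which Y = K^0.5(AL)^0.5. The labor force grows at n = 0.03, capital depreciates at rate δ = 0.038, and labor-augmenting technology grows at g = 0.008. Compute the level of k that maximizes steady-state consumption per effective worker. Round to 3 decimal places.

Capital per effective worker breaks even when investment replaces (n + g + δ)·k; here n + g + δ = 0.076.
At the golden rule the marginal product of capital equals n+g+δ: 0.5·k^(0.5−1) = 0.076. Solving, k_gold = (0.5/0.076)^(1/0.5) ≈ 43.2825.

k_gold ≈ 43.283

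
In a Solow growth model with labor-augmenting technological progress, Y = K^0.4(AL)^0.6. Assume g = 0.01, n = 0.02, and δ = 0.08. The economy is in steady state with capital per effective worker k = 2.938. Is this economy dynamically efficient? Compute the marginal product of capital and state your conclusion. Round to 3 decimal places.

Break-even investment rate: n + g + δ = 0.02 + 0.01 + 0.08 = 0.11.
MPK = 0.4·k^(0.4−1) = 0.4·2.938^(-0.6) ≈ 0.2095.
MPK > 0.11, so the economy is dynamically efficient (under-saving).

dynamically efficient; MPK ≈ 0.210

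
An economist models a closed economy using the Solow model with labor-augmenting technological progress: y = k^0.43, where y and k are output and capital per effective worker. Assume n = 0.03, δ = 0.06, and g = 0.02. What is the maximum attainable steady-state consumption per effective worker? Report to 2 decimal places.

c_gold ≈ 1.59

n + g + δ = 0.03 + 0.02 + 0.06 = 0.11.
At the golden rule the marginal product of capital equals n+g+δ: 0.43·k^(0.43−1) = 0.11. Solving, k_gold = (0.43/0.11)^(1/0.57) ≈ 10.9328.
y_gold = 10.9328^0.43 ≈ 2.7968.
c_gold = y_gold − (n+g+δ)·k_gold = 2.7968 − 0.11·10.9328 ≈ 1.5941.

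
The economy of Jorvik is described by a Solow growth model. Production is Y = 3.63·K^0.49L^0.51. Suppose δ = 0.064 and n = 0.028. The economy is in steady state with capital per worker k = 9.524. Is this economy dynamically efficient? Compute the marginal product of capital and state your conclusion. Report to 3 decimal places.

dynamically efficient; MPK ≈ 0.564

n + δ = 0.028 + 0.064 = 0.092.
MPK = 0.49·3.63·k^(0.49−1) = 0.49·3.63·9.524^(-0.51) ≈ 0.5635.
MPK > 0.092, so the economy is dynamically efficient (under-saving).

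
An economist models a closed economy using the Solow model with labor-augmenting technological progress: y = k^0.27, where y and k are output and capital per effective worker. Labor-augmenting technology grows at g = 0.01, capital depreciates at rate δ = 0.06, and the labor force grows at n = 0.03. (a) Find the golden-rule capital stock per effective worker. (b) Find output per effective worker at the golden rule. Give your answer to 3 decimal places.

(a) k_gold ≈ 3.899; (b) y_gold ≈ 1.444

n + g + δ = 0.03 + 0.01 + 0.06 = 0.1.
Maximizing c = f(k) − (n+g+δ)·k gives f'(k) = n+g+δ, i.e. 0.27·k^(0.27−1) = 0.1, so k_gold = (0.27/0.1)^(1/0.73) ≈ 3.8986.
y_gold = 3.8986^0.27 ≈ 1.4439.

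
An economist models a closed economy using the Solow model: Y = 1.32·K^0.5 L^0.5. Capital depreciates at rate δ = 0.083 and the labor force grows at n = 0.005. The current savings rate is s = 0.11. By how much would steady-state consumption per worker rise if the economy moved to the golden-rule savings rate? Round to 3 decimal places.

Δc ≈ 3.012

n + δ = 0.005 + 0.083 = 0.088.
Current steady state (s = 0.11): k* = (0.11·1.32/0.088)^(1/0.5) ≈ 2.7225, y* = 1.32·2.7225^0.5 ≈ 2.1780, c* = (1−0.11)·2.1780 ≈ 1.9384.
At the golden rule the marginal product of capital equals n+δ: 0.5·1.32·k^(0.5−1) = 0.088. Solving, k_gold = (0.5·1.32/0.088)^(1/0.5) ≈ 56.2500.
y_gold = 1.32·56.2500^0.5 ≈ 9.9000, c_gold = y_gold − 0.088·k_gold ≈ 4.9500.
Gain: Δc = 4.9500 − 1.9384 ≈ 3.0116.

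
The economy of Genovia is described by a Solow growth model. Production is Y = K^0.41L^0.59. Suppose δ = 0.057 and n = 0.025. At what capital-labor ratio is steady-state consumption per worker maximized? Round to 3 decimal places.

Break-even investment rate: n + δ = 0.025 + 0.057 = 0.082.
Setting f'(k) = n+δ gives 0.41·k^(0.41−1) = 0.082, hence k_gold = (0.41/0.082)^(1/0.59) ≈ 15.3001.

k_gold ≈ 15.300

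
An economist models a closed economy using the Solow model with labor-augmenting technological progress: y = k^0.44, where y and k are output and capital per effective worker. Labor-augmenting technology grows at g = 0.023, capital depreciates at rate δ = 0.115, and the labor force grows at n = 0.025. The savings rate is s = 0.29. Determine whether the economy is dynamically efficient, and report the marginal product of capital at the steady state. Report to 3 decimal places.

The effective depreciation rate is n + g + δ = 0.025 + 0.023 + 0.115 = 0.163.
Steady-state k*: s·k^0.44 = 0.163·k gives k* = (0.29/0.163)^(1/0.56) ≈ 2.7977.
MPK = 0.44·2.7977^(-0.56) ≈ 0.2473.
MPK > n+g+δ = 0.163, so the economy is dynamically efficient (under-saving).

dynamically efficient; MPK ≈ 0.247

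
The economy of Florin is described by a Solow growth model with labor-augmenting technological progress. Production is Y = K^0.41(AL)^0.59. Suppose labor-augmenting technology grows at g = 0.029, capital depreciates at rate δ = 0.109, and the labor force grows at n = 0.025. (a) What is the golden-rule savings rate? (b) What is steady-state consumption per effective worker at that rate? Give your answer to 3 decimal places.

(a) s_gold = 0.410; (b) c_gold ≈ 1.120

n + g + δ = 0.025 + 0.029 + 0.109 = 0.163.
For Cobb-Douglas, s_gold equals capital's share: s_gold = 0.41.
At the golden rule the marginal product of capital equals n+g+δ: 0.41·k^(0.41−1) = 0.163. Solving, k_gold = (0.41/0.163)^(1/0.59) ≈ 4.7750.
y_gold = 4.7750^0.41 ≈ 1.8984; c_gold = (1−0.41)·y_gold ≈ 1.1200.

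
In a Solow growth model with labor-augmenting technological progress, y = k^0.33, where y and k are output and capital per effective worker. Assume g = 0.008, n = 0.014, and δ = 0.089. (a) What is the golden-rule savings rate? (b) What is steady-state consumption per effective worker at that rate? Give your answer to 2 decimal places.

n + g + δ = 0.014 + 0.008 + 0.089 = 0.111.
For Cobb-Douglas, s_gold equals capital's share: s_gold = 0.33.
Setting f'(k) = n+g+δ gives 0.33·k^(0.33−1) = 0.111, hence k_gold = (0.33/0.111)^(1/0.67) ≈ 5.0846.
y_gold = 5.0846^0.33 ≈ 1.7103; c_gold = (1−0.33)·y_gold ≈ 1.1459.

(a) s_gold = 0.33; (b) c_gold ≈ 1.15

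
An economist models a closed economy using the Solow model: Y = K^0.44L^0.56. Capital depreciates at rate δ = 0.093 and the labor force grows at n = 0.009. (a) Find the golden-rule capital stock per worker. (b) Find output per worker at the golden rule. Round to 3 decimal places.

(a) k_gold ≈ 13.604; (b) y_gold ≈ 3.154

n + δ = 0.009 + 0.093 = 0.102.
Setting f'(k) = n+δ gives 0.44·k^(0.44−1) = 0.102, hence k_gold = (0.44/0.102)^(1/0.56) ≈ 13.6040.
y_gold = 13.6040^0.44 ≈ 3.1536.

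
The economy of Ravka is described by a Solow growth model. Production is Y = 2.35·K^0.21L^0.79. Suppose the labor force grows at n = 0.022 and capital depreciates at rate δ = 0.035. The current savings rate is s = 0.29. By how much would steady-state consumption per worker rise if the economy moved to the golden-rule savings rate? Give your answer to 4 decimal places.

Capital per worker breaks even when investment replaces (n + δ)·k; here n + δ = 0.057.
Current steady state (s = 0.29): k* = (0.29·2.35/0.057)^(1/0.79) ≈ 23.1227, y* = 2.35·23.1227^0.21 ≈ 4.5448, c* = (1−0.29)·4.5448 ≈ 3.2268.
Golden rule sets MPK = n+δ: 0.21·2.35·k^(0.21−1) = 0.057, so k_gold = (0.21·2.35/0.057)^(1/0.79) ≈ 15.3673.
y_gold = 2.35·15.3673^0.21 ≈ 4.1711, c_gold = y_gold − 0.057·k_gold ≈ 3.2952.
Gain: Δc = 3.2952 − 3.2268 ≈ 0.0684.

Δc ≈ 0.0684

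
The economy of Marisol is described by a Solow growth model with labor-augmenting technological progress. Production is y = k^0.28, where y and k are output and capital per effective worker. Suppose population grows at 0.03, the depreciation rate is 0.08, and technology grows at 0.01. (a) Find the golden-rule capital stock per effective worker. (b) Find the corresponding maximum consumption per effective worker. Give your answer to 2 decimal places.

The effective depreciation rate is n + g + δ = 0.03 + 0.01 + 0.08 = 0.12.
At the golden rule the marginal product of capital equals n+g+δ: 0.28·k^(0.28−1) = 0.12. Solving, k_gold = (0.28/0.12)^(1/0.72) ≈ 3.2440.
y_gold = 3.2440^0.28 ≈ 1.3903; c_gold = y_gold − 0.12·k_gold ≈ 1.0010.

(a) k_gold ≈ 3.24; (b) c_gold ≈ 1.00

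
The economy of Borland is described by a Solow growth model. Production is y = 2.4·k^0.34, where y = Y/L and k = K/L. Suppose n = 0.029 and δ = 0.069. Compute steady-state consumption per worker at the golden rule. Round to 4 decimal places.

c_gold ≈ 4.7199

The effective depreciation rate is n + δ = 0.029 + 0.069 = 0.098.
At the golden rule the marginal product of capital equals n+δ: 0.34·2.4·k^(0.34−1) = 0.098. Solving, k_gold = (0.34·2.4/0.098)^(1/0.66) ≈ 24.8109.
y_gold = 2.4·24.8109^0.34 ≈ 7.1514.
c_gold = y_gold − (n+δ)·k_gold = 7.1514 − 0.098·24.8109 ≈ 4.7199.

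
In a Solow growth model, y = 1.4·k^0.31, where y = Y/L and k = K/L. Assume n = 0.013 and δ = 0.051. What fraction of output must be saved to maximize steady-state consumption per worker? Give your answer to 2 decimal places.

s_gold = 0.31

Break-even investment rate: n + δ = 0.013 + 0.051 = 0.064.
At the golden rule MPK = n+δ, and in any Cobb-Douglas steady state s = (n+δ)·k/y = MPK·k/y = capital's share 0.31.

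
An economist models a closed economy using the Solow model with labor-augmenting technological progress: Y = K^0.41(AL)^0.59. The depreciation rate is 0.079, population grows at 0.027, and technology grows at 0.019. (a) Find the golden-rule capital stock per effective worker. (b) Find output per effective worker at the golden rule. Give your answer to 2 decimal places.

The effective depreciation rate is n + g + δ = 0.027 + 0.019 + 0.079 = 0.125.
Setting f'(k) = n+g+δ gives 0.41·k^(0.41−1) = 0.125, hence k_gold = (0.41/0.125)^(1/0.59) ≈ 7.4879.
y_gold = 7.4879^0.41 ≈ 2.2829.

(a) k_gold ≈ 7.49; (b) y_gold ≈ 2.28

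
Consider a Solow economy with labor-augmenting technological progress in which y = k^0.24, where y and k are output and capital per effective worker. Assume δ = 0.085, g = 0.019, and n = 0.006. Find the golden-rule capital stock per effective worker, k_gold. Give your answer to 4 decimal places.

k_gold ≈ 2.7913

The effective depreciation rate is n + g + δ = 0.006 + 0.019 + 0.085 = 0.11.
At the golden rule the marginal product of capital equals n+g+δ: 0.24·k^(0.24−1) = 0.11. Solving, k_gold = (0.24/0.11)^(1/0.76) ≈ 2.7913.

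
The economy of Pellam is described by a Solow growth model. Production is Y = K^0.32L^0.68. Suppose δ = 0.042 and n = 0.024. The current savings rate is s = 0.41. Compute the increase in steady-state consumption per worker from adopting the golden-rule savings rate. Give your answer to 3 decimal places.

Δc ≈ 0.036

n + δ = 0.024 + 0.042 = 0.066.
Current steady state (s = 0.41): k* = (0.41/0.066)^(1/0.68) ≈ 14.6734, y* = 14.6734^0.32 ≈ 2.3621, c* = (1−0.41)·2.3621 ≈ 1.3936.
Golden rule sets MPK = n+δ: 0.32·k^(0.32−1) = 0.066, so k_gold = (0.32/0.066)^(1/0.68) ≈ 10.1916.
y_gold = 10.1916^0.32 ≈ 2.1020, c_gold = y_gold − 0.066·k_gold ≈ 1.4294.
Gain: Δc = 1.4294 − 1.3936 ≈ 0.0358.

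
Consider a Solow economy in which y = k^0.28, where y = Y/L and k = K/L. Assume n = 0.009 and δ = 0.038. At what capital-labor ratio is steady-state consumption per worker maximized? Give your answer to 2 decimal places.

n + δ = 0.009 + 0.038 = 0.047.
At the golden rule the marginal product of capital equals n+δ: 0.28·k^(0.28−1) = 0.047. Solving, k_gold = (0.28/0.047)^(1/0.72) ≈ 11.9254.

k_gold ≈ 11.93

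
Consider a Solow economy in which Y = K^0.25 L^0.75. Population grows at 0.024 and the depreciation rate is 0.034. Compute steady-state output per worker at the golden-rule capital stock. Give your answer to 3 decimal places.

y_gold ≈ 1.627

n + δ = 0.024 + 0.034 = 0.058.
Maximizing c = f(k) − (n+δ)·k gives f'(k) = n+δ, i.e. 0.25·k^(0.25−1) = 0.058, so k_gold = (0.25/0.058)^(1/0.75) ≈ 7.0148.
Output: y_gold = k_gold^0.25 = 7.0148^0.25 ≈ 1.6274.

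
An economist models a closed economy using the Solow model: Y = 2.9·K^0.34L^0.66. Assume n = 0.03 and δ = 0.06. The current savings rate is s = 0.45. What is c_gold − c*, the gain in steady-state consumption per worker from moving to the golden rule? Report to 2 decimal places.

Δc ≈ 0.24

Break-even investment rate: n + δ = 0.03 + 0.06 = 0.09.
Current steady state (s = 0.45): k* = (0.45·2.9/0.09)^(1/0.66) ≈ 57.4974, y* = 2.9·57.4974^0.34 ≈ 11.4995, c* = (1−0.45)·11.4995 ≈ 6.3247.
Setting f'(k) = n+δ gives 0.34·2.9·k^(0.34−1) = 0.09, hence k_gold = (0.34·2.9/0.09)^(1/0.66) ≈ 37.6014.
y_gold = 2.9·37.6014^0.34 ≈ 9.9533, c_gold = y_gold − 0.09·k_gold ≈ 6.5692.
Gain: Δc = 6.5692 − 6.3247 ≈ 0.2445.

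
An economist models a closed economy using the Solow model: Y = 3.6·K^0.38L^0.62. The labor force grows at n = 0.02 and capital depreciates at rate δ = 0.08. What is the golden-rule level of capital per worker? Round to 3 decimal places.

The effective depreciation rate is n + δ = 0.02 + 0.08 = 0.1.
At the golden rule the marginal product of capital equals n+δ: 0.38·3.6·k^(0.38−1) = 0.1. Solving, k_gold = (0.38·3.6/0.1)^(1/0.62) ≈ 67.9825.

k_gold ≈ 67.982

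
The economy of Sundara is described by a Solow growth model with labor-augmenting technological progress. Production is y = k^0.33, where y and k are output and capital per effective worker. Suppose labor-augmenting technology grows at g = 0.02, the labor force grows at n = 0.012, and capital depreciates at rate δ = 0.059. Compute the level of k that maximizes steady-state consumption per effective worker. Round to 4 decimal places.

k_gold ≈ 6.8396

Break-even investment rate: n + g + δ = 0.012 + 0.02 + 0.059 = 0.091.
Maximizing c = f(k) − (n+g+δ)·k gives f'(k) = n+g+δ, i.e. 0.33·k^(0.33−1) = 0.091, so k_gold = (0.33/0.091)^(1/0.67) ≈ 6.8396.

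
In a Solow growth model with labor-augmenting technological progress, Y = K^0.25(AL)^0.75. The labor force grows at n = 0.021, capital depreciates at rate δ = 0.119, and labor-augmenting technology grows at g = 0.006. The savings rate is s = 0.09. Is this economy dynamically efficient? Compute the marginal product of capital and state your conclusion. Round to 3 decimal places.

dynamically efficient; MPK ≈ 0.406

Capital per effective worker breaks even when investment replaces (n + g + δ)·k; here n + g + δ = 0.146.
Steady-state k*: s·k^0.25 = 0.146·k gives k* = (0.09/0.146)^(1/0.75) ≈ 0.5246.
MPK = 0.25·0.5246^(-0.75) ≈ 0.4056.
MPK > n+g+δ = 0.146, so the economy is dynamically efficient (under-saving).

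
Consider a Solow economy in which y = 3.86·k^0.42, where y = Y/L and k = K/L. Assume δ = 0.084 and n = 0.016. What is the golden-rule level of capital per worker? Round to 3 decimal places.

Capital per worker breaks even when investment replaces (n + δ)·k; here n + δ = 0.1.
Maximizing c = f(k) − (n+δ)·k gives f'(k) = n+δ, i.e. 0.42·3.86·k^(0.42−1) = 0.1, so k_gold = (0.42·3.86/0.1)^(1/0.58) ≈ 121.8780.

k_gold ≈ 121.878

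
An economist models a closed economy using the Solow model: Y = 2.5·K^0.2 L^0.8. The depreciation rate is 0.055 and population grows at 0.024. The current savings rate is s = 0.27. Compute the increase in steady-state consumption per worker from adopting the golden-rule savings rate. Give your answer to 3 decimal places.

Δc ≈ 0.052

The effective depreciation rate is n + δ = 0.024 + 0.055 = 0.079.
Current steady state (s = 0.27): k* = (0.27·2.5/0.079)^(1/0.8) ≈ 14.6082, y* = 2.5·14.6082^0.2 ≈ 4.2742, c* = (1−0.27)·4.2742 ≈ 3.1202.
Golden rule sets MPK = n+δ: 0.2·2.5·k^(0.2−1) = 0.079, so k_gold = (0.2·2.5/0.079)^(1/0.8) ≈ 10.0387.
y_gold = 2.5·10.0387^0.2 ≈ 3.9653, c_gold = y_gold − 0.079·k_gold ≈ 3.1722.
Gain: Δc = 3.1722 − 3.1202 ≈ 0.0520.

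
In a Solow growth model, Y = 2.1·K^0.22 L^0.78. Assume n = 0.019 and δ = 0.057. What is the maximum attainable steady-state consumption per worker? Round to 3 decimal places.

n + δ = 0.019 + 0.057 = 0.076.
Maximizing c = f(k) − (n+δ)·k gives f'(k) = n+δ, i.e. 0.22·2.1·k^(0.22−1) = 0.076, so k_gold = (0.22·2.1/0.076)^(1/0.78) ≈ 10.1137.
y_gold = 2.1·10.1137^0.22 ≈ 3.4938.
c_gold = y_gold − (n+δ)·k_gold = 3.4938 − 0.076·10.1137 ≈ 2.7252.

c_gold ≈ 2.725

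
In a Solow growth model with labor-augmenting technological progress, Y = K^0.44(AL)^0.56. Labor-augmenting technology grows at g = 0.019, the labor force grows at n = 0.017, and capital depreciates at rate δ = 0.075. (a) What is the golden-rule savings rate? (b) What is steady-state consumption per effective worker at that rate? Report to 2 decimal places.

(a) s_gold = 0.44; (b) c_gold ≈ 1.65

n + g + δ = 0.017 + 0.019 + 0.075 = 0.111.
For Cobb-Douglas, s_gold equals capital's share: s_gold = 0.44.
Setting f'(k) = n+g+δ gives 0.44·k^(0.44−1) = 0.111, hence k_gold = (0.44/0.111)^(1/0.56) ≈ 11.6974.
y_gold = 11.6974^0.44 ≈ 2.9509; c_gold = (1−0.44)·y_gold ≈ 1.6525.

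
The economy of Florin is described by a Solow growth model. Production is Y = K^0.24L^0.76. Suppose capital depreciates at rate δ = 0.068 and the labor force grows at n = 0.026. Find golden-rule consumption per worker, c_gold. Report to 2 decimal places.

c_gold ≈ 1.02

Capital per worker breaks even when investment replaces (n + δ)·k; here n + δ = 0.094.
At the golden rule the marginal product of capital equals n+δ: 0.24·k^(0.24−1) = 0.094. Solving, k_gold = (0.24/0.094)^(1/0.76) ≈ 3.4327.
y_gold = 3.4327^0.24 ≈ 1.3445.
c_gold = y_gold − (n+δ)·k_gold = 1.3445 − 0.094·3.4327 ≈ 1.0218.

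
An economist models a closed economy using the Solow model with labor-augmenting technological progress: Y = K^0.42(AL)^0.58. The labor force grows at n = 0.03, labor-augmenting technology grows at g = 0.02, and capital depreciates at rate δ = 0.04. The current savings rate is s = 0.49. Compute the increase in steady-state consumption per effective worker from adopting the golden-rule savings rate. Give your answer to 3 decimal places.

Δc ≈ 0.030

Capital per effective worker breaks even when investment replaces (n + g + δ)·k; here n + g + δ = 0.09.
Current steady state (s = 0.49): k* = (0.49/0.09)^(1/0.58) ≈ 18.5731, y* = 18.5731^0.42 ≈ 3.4114, c* = (1−0.49)·3.4114 ≈ 1.7398.
Setting f'(k) = n+g+δ gives 0.42·k^(0.42−1) = 0.09, hence k_gold = (0.42/0.09)^(1/0.58) ≈ 14.2384.
y_gold = 14.2384^0.42 ≈ 3.0511, c_gold = y_gold − 0.09·k_gold ≈ 1.7696.
Gain: Δc = 1.7696 − 1.7398 ≈ 0.0298.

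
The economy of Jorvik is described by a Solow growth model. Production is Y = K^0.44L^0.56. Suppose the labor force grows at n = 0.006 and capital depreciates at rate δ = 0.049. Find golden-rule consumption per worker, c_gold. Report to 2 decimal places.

n + δ = 0.006 + 0.049 = 0.055.
Setting f'(k) = n+δ gives 0.44·k^(0.44−1) = 0.055, hence k_gold = (0.44/0.055)^(1/0.56) ≈ 40.9884.
y_gold = 40.9884^0.44 ≈ 5.1235.
c_gold = y_gold − (n+δ)·k_gold = 5.1235 − 0.055·40.9884 ≈ 2.8692.

c_gold ≈ 2.87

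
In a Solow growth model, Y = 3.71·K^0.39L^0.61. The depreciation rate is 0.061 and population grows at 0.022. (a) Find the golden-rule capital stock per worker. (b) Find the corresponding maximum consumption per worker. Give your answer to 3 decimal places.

(a) k_gold ≈ 108.397; (b) c_gold ≈ 14.072

The effective depreciation rate is n + δ = 0.022 + 0.061 = 0.083.
At the golden rule the marginal product of capital equals n+δ: 0.39·3.71·k^(0.39−1) = 0.083. Solving, k_gold = (0.39·3.71/0.083)^(1/0.61) ≈ 108.3970.
y_gold = 3.71·108.3970^0.39 ≈ 23.0691; c_gold = y_gold − 0.083·k_gold ≈ 14.0721.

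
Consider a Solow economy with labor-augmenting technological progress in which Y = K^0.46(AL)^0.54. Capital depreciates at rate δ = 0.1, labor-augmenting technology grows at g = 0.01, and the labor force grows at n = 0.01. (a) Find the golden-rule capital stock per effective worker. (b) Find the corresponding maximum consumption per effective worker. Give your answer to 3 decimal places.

The effective depreciation rate is n + g + δ = 0.01 + 0.01 + 0.1 = 0.12.
Setting f'(k) = n+g+δ gives 0.46·k^(0.46−1) = 0.12, hence k_gold = (0.46/0.12)^(1/0.54) ≈ 12.0420.
y_gold = 12.0420^0.46 ≈ 3.1414; c_gold = y_gold − 0.12·k_gold ≈ 1.6963.

(a) k_gold ≈ 12.042; (b) c_gold ≈ 1.696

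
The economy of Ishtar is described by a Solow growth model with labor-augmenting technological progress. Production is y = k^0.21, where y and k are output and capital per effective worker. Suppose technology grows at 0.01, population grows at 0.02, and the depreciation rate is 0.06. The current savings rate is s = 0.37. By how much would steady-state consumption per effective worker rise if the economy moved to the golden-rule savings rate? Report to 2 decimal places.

Δc ≈ 0.07

Capital per effective worker breaks even when investment replaces (n + g + δ)·k; here n + g + δ = 0.09.
Current steady state (s = 0.37): k* = (0.37/0.09)^(1/0.79) ≈ 5.9864, y* = 5.9864^0.21 ≈ 1.4561, c* = (1−0.37)·1.4561 ≈ 0.9174.
Setting f'(k) = n+g+δ gives 0.21·k^(0.21−1) = 0.09, hence k_gold = (0.21/0.09)^(1/0.79) ≈ 2.9228.
y_gold = 2.9228^0.21 ≈ 1.2526, c_gold = y_gold − 0.09·k_gold ≈ 0.9896.
Gain: Δc = 0.9896 − 0.9174 ≈ 0.0722.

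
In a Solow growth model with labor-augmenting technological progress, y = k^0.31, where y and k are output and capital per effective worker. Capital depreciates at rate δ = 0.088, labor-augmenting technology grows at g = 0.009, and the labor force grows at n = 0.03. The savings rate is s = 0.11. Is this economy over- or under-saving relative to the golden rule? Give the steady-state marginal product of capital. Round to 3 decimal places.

n + g + δ = 0.03 + 0.009 + 0.088 = 0.127.
Steady-state k*: s·k^0.31 = 0.127·k gives k* = (0.11/0.127)^(1/0.69) ≈ 0.8120.
MPK = 0.31·0.8120^(-0.69) ≈ 0.3579.
MPK > n+g+δ = 0.127, so the economy is dynamically efficient (under-saving).

under-saving; MPK ≈ 0.358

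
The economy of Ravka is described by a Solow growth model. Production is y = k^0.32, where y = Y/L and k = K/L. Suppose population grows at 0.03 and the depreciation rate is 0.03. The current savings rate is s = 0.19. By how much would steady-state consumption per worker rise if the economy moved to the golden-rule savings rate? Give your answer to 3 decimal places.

Δc ≈ 0.102

The effective depreciation rate is n + δ = 0.03 + 0.03 = 0.06.
Current steady state (s = 0.19): k* = (0.19/0.06)^(1/0.68) ≈ 5.4473, y* = 5.4473^0.32 ≈ 1.7202, c* = (1−0.19)·1.7202 ≈ 1.3934.
At the golden rule the marginal product of capital equals n+δ: 0.32·k^(0.32−1) = 0.06. Solving, k_gold = (0.32/0.06)^(1/0.68) ≈ 11.7251.
y_gold = 11.7251^0.32 ≈ 2.1985, c_gold = y_gold − 0.06·k_gold ≈ 1.4949.
Gain: Δc = 1.4949 − 1.3934 ≈ 0.1016.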